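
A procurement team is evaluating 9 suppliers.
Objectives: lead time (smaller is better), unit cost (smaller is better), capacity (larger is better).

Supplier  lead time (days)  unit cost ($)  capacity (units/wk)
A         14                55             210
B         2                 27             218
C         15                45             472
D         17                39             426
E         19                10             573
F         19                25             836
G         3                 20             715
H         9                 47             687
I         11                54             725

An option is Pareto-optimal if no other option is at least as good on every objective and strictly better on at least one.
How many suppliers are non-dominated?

A: dominated by B (lead time 2≤14, unit cost 27≤55, capacity 218≥210).
B: not dominated (best lead time).
C: dominated by G (lead time 3≤15, unit cost 20≤45, capacity 715≥472).
D: dominated by G (lead time 3≤17, unit cost 20≤39, capacity 715≥426).
E: not dominated (best unit cost).
F: not dominated (best capacity).
G: not dominated.
H: dominated by G (lead time 3≤9, unit cost 20≤47, capacity 715≥687).
I: not dominated.
Pareto-optimal: B, E, F, G, I → 5.

5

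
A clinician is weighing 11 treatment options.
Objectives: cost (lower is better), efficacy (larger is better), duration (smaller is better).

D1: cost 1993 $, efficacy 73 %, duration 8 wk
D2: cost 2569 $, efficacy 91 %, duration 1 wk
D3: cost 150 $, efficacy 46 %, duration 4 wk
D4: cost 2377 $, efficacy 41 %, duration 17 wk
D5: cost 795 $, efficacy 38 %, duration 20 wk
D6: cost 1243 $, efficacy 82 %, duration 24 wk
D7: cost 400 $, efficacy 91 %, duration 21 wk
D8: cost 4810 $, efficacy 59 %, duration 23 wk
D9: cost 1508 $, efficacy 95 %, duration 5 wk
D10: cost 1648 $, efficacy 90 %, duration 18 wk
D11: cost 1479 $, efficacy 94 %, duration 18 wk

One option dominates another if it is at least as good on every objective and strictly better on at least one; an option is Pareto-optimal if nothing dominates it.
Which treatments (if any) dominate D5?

D3

D3: cost 150≤795, efficacy 46≥38, duration 4≤20 — dominates D5.
Others (D1, D2, D4, D6, D7, D8, D9, D10, D11) are each worse than D5 on at least one objective.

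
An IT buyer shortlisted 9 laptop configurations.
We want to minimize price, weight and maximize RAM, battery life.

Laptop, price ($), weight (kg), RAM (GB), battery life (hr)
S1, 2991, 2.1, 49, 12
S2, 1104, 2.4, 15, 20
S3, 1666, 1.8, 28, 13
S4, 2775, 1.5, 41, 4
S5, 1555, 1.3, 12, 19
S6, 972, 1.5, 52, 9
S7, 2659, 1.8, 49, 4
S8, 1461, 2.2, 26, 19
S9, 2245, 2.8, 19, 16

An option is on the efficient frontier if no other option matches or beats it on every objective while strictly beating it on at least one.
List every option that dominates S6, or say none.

S1: worse on price (2991 vs 972).
S2: worse on price (1104 vs 972).
S3: worse on price (1666 vs 972).
S4: worse on price (2775 vs 972).
S5: worse on price (1555 vs 972).
S7: worse on price (2659 vs 972).
S8: worse on price (1461 vs 972).
S9: worse on price (2245 vs 972).
No option dominates S6.

none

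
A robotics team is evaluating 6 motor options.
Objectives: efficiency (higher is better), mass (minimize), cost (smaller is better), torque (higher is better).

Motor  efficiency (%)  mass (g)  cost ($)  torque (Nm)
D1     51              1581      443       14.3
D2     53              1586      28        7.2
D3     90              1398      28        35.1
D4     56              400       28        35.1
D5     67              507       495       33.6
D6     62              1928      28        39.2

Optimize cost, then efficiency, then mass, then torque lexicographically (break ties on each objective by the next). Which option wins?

D3

First minimize cost: best is 28, kept {D2, D3, D4, D6}.
Then maximize efficiency: best is 90, kept {D3}.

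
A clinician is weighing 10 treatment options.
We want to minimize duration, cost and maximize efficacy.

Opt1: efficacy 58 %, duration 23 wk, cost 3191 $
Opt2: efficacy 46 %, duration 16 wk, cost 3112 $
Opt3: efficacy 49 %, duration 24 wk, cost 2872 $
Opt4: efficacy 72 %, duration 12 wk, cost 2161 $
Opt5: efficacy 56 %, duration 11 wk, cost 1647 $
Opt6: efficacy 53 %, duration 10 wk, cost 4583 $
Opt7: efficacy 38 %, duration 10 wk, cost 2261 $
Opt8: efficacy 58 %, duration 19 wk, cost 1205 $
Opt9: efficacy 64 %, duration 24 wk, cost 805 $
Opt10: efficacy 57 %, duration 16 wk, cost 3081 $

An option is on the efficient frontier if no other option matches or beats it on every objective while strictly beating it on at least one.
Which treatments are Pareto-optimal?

Opt1: dominated by Opt4 (efficacy 72≥58, duration 12≤23, cost 2161≤3191).
Opt2: dominated by Opt4 (efficacy 72≥46, duration 12≤16, cost 2161≤3112).
Opt3: dominated by Opt4 (efficacy 72≥49, duration 12≤24, cost 2161≤2872).
Opt4: not dominated (best efficacy).
Opt5: not dominated.
Opt6: not dominated.
Opt7: not dominated.
Opt8: not dominated.
Opt9: not dominated (best cost).
Opt10: dominated by Opt4 (efficacy 72≥57, duration 12≤16, cost 2161≤3081).

Opt4, Opt5, Opt6, Opt7, Opt8, Opt9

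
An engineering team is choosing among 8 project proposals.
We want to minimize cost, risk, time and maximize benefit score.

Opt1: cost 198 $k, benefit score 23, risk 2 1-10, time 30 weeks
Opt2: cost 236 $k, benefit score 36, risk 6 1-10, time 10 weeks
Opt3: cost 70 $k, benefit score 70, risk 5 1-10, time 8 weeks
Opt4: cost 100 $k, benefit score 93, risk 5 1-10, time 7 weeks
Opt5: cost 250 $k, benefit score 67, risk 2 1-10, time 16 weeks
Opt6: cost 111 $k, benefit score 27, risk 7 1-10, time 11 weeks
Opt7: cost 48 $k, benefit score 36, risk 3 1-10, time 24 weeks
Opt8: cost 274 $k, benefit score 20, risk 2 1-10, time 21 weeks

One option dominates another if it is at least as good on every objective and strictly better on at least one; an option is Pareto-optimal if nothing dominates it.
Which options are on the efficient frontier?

Opt1, Opt3, Opt4, Opt5, Opt7

Opt1: not dominated.
Opt2: dominated by Opt3 (cost 70≤236, benefit score 70≥36, risk 5≤6, time 8≤10).
Opt3: not dominated.
Opt4: not dominated (best benefit score).
Opt5: not dominated.
Opt6: dominated by Opt3 (cost 70≤111, benefit score 70≥27, risk 5≤7, time 8≤11).
Opt7: not dominated (best cost).
Opt8: dominated by Opt5 (cost 250≤274, benefit score 67≥20, risk 2≤2, time 16≤21).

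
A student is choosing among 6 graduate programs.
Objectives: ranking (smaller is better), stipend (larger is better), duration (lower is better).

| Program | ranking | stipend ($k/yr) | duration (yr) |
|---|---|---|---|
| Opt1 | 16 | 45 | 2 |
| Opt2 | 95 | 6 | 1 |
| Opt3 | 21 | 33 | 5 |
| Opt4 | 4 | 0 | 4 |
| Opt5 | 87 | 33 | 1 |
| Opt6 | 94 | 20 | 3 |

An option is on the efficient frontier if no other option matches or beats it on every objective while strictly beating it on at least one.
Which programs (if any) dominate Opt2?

Opt5: ranking 87≤95, stipend 33≥6, duration 1≤1 — dominates Opt2.
Others (Opt1, Opt3, Opt4, Opt6) are each worse than Opt2 on at least one objective.

Opt5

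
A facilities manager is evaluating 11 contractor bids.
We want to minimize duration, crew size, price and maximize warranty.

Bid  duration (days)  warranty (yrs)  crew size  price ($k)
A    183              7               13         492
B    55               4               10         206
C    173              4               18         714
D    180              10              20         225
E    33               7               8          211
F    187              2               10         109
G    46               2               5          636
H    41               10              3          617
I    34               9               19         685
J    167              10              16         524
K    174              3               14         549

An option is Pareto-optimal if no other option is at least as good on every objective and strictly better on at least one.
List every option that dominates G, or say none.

H: duration 41≤46, warranty 10≥2, crew size 3≤5, price 617≤636 — dominates G.
Others (A, B, C, D, E, F, I, J, K) are each worse than G on at least one objective.

H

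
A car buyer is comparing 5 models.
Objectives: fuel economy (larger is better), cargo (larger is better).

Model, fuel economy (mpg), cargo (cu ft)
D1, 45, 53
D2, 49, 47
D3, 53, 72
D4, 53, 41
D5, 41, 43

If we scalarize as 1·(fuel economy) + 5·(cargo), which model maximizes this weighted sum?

D1: 1·45 + 5·53 = 310
D2: 1·49 + 5·47 = 284
D3: 1·53 + 5·72 = 413
D4: 1·53 + 5·41 = 258
D5: 1·41 + 5·43 = 256
Highest: D3 at 413.

D3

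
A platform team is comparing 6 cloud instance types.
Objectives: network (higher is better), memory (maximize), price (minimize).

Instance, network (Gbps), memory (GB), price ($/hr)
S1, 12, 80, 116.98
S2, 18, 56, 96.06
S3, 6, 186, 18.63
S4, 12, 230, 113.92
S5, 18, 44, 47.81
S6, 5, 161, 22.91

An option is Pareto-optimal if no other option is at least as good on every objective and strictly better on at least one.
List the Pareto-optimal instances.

S1: dominated by S4 (network 12≥12, memory 230≥80, price 113.92≤116.98).
S2: not dominated.
S3: not dominated (best price).
S4: not dominated (best memory).
S5: not dominated.
S6: dominated by S3 (network 6≥5, memory 186≥161, price 18.63≤22.91).

S2, S3, S4, S5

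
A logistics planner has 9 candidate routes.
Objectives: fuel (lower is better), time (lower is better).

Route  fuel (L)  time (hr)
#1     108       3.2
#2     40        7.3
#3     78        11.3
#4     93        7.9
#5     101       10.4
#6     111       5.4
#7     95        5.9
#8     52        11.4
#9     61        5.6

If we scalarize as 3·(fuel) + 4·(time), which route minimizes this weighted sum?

#2

#1: 3·108 + 4·3.2 = 336.8
#2: 3·40 + 4·7.3 = 149.2
#3: 3·78 + 4·11.3 = 279.2
#4: 3·93 + 4·7.9 = 310.6
#5: 3·101 + 4·10.4 = 344.6
#6: 3·111 + 4·5.4 = 354.6
#7: 3·95 + 4·5.9 = 308.6
#8: 3·52 + 4·11.4 = 201.6
#9: 3·61 + 4·5.6 = 205.4
Lowest: #2 at 149.2.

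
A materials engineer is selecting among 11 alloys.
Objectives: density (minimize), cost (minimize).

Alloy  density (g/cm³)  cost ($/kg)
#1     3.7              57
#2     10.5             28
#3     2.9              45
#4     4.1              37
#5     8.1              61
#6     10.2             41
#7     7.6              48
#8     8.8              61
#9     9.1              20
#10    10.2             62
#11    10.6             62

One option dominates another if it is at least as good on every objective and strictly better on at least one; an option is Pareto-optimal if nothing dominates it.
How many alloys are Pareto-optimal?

3

#1: dominated by #3 (density 2.9≤3.7, cost 45≤57).
#2: dominated by #9 (density 9.1≤10.5, cost 20≤28).
#3: not dominated (best density).
#4: not dominated.
#5: dominated by #1 (density 3.7≤8.1, cost 57≤61).
#6: dominated by #4 (density 4.1≤10.2, cost 37≤41).
#7: dominated by #3 (density 2.9≤7.6, cost 45≤48).
#8: dominated by #1 (density 3.7≤8.8, cost 57≤61).
#9: not dominated (best cost).
#10: dominated by #1 (density 3.7≤10.2, cost 57≤62).
#11: dominated by #1 (density 3.7≤10.6, cost 57≤62).
Pareto-optimal: #3, #4, #9 → 3.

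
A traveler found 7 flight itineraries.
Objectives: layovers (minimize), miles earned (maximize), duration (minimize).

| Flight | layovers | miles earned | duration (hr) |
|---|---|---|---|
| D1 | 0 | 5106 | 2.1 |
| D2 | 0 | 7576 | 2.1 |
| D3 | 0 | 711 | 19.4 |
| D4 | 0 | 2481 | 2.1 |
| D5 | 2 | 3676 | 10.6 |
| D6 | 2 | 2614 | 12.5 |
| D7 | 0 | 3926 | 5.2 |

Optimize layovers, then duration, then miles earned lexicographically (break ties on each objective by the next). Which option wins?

First minimize layovers: best is 0, kept {D1, D2, D3, D4, D7}.
Then minimize duration: best is 2.1, kept {D1, D2, D4}.
Then maximize miles earned: best is 7576, kept {D2}.

D2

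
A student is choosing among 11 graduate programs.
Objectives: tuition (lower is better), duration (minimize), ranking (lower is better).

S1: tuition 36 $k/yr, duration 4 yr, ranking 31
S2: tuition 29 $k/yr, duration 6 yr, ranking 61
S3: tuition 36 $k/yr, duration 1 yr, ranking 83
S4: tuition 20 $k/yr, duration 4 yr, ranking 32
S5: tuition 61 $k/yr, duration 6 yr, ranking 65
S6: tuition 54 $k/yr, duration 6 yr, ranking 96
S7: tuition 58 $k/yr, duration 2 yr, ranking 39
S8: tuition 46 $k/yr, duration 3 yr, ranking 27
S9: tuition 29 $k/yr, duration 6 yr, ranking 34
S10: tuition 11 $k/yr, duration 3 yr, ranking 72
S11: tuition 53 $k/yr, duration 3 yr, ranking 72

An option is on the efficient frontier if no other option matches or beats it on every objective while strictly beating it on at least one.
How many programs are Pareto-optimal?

6

S1: not dominated.
S2: dominated by S4 (tuition 20≤29, duration 4≤6, ranking 32≤61).
S3: not dominated (best duration).
S4: not dominated.
S5: dominated by S1 (tuition 36≤61, duration 4≤6, ranking 31≤65).
S6: dominated by S1 (tuition 36≤54, duration 4≤6, ranking 31≤96).
S7: not dominated.
S8: not dominated (best ranking).
S9: dominated by S4 (tuition 20≤29, duration 4≤6, ranking 32≤34).
S10: not dominated (best tuition).
S11: dominated by S8 (tuition 46≤53, duration 3≤3, ranking 27≤72).
Pareto-optimal: S1, S3, S4, S7, S8, S10 → 6.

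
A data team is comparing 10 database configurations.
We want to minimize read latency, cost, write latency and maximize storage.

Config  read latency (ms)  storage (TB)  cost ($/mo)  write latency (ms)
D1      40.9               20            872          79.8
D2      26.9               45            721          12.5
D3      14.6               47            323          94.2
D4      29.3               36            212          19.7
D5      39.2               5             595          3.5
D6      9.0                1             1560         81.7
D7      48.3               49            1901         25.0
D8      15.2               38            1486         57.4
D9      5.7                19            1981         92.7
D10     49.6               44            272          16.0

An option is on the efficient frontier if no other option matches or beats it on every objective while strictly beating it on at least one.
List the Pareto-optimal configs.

D1: dominated by D2 (read latency 26.9≤40.9, storage 45≥20, cost 721≤872, write latency 12.5≤79.8).
D2: not dominated.
D3: not dominated.
D4: not dominated (best cost).
D5: not dominated (best write latency).
D6: not dominated.
D7: not dominated (best storage).
D8: not dominated.
D9: not dominated (best read latency).
D10: not dominated.

D2, D3, D4, D5, D6, D7, D8, D9, D10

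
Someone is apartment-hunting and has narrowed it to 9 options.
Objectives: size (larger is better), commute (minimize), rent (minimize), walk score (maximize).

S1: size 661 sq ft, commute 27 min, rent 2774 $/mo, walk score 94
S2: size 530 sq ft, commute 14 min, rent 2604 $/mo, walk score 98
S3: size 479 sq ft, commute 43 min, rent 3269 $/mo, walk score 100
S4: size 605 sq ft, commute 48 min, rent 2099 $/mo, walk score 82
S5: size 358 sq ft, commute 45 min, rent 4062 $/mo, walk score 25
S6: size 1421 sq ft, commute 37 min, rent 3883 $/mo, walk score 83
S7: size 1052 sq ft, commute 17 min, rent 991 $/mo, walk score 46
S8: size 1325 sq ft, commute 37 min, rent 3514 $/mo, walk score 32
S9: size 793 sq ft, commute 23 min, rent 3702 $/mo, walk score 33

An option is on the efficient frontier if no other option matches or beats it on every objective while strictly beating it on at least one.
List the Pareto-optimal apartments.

S1: not dominated.
S2: not dominated (best commute).
S3: not dominated (best walk score).
S4: not dominated.
S5: dominated by S1 (size 661≥358, commute 27≤45, rent 2774≤4062, walk score 94≥25).
S6: not dominated (best size).
S7: not dominated (best rent).
S8: not dominated.
S9: dominated by S7 (size 1052≥793, commute 17≤23, rent 991≤3702, walk score 46≥33).

S1, S2, S3, S4, S6, S7, S8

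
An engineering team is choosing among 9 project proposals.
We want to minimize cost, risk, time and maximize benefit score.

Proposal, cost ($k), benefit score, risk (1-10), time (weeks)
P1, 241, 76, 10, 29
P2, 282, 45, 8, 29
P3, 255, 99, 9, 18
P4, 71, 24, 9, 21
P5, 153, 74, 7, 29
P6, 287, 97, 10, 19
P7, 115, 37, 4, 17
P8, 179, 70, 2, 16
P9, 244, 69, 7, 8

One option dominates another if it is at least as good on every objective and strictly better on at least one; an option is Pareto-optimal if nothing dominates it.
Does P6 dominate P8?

P6 vs P8: P6 is worse on cost (287 vs 179), so it does not dominate P8.

No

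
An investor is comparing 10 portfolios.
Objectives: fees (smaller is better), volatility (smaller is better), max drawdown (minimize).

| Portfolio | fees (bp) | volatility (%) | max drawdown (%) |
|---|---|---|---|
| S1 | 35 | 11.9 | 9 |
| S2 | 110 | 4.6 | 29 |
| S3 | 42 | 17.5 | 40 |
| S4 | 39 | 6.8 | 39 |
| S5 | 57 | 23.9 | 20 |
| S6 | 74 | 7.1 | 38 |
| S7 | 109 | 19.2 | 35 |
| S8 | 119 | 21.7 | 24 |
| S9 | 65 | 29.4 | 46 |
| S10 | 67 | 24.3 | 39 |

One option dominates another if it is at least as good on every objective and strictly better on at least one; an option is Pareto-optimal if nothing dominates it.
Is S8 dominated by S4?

S4 vs S8: S4 is worse on max drawdown (39 vs 24), so it does not dominate S8.

No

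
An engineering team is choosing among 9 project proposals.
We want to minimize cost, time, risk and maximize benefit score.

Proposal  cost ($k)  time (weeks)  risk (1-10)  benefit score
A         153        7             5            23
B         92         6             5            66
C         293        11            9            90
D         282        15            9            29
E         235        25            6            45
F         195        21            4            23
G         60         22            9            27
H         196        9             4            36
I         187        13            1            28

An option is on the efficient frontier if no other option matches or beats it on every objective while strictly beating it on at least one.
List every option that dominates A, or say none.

B

B: cost 92≤153, time 6≤7, risk 5≤5, benefit score 66≥23 — dominates A.
Others (C, D, E, F, G, H, I) are each worse than A on at least one objective.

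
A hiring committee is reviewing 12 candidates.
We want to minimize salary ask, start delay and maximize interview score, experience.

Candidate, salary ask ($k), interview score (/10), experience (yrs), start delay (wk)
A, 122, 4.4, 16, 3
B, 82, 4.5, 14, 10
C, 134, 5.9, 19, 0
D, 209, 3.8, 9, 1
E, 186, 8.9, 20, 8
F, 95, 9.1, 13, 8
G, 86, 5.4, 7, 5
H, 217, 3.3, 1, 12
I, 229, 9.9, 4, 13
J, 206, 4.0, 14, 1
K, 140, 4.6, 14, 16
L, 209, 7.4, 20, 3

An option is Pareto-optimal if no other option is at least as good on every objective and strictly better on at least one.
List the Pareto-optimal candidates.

A, B, C, E, F, G, I, L

A: not dominated.
B: not dominated (best salary ask).
C: not dominated (best start delay).
D: dominated by C (salary ask 134≤209, interview score 5.9≥3.8, experience 19≥9, start delay 0≤1).
E: not dominated.
F: not dominated.
G: not dominated.
H: dominated by A (salary ask 122≤217, interview score 4.4≥3.3, experience 16≥1, start delay 3≤12).
I: not dominated (best interview score).
J: dominated by C (salary ask 134≤206, interview score 5.9≥4.0, experience 19≥14, start delay 0≤1).
K: dominated by C (salary ask 134≤140, interview score 5.9≥4.6, experience 19≥14, start delay 0≤16).
L: not dominated.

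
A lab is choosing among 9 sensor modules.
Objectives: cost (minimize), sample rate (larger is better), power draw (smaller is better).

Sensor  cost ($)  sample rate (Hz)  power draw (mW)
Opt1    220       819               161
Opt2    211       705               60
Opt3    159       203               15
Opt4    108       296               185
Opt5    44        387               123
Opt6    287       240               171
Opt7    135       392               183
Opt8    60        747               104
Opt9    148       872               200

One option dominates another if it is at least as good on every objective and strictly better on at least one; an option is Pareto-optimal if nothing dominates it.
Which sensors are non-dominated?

Opt1: not dominated.
Opt2: not dominated.
Opt3: not dominated (best power draw).
Opt4: dominated by Opt5 (cost 44≤108, sample rate 387≥296, power draw 123≤185).
Opt5: not dominated (best cost).
Opt6: dominated by Opt1 (cost 220≤287, sample rate 819≥240, power draw 161≤171).
Opt7: dominated by Opt8 (cost 60≤135, sample rate 747≥392, power draw 104≤183).
Opt8: not dominated.
Opt9: not dominated (best sample rate).

Opt1, Opt2, Opt3, Opt5, Opt8, Opt9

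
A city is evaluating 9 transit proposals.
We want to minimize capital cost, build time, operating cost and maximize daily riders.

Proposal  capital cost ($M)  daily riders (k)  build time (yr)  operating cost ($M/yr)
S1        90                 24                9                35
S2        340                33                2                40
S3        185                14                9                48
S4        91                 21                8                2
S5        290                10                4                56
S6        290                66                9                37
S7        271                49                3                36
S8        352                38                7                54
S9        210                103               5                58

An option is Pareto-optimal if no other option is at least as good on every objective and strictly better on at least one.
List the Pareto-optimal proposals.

S1: not dominated (best capital cost).
S2: not dominated (best build time).
S3: dominated by S1 (capital cost 90≤185, daily riders 24≥14, build time 9≤9, operating cost 35≤48).
S4: not dominated (best operating cost).
S5: dominated by S7 (capital cost 271≤290, daily riders 49≥10, build time 3≤4, operating cost 36≤56).
S6: not dominated.
S7: not dominated.
S8: dominated by S7 (capital cost 271≤352, daily riders 49≥38, build time 3≤7, operating cost 36≤54).
S9: not dominated (best daily riders).

S1, S2, S4, S6, S7, S9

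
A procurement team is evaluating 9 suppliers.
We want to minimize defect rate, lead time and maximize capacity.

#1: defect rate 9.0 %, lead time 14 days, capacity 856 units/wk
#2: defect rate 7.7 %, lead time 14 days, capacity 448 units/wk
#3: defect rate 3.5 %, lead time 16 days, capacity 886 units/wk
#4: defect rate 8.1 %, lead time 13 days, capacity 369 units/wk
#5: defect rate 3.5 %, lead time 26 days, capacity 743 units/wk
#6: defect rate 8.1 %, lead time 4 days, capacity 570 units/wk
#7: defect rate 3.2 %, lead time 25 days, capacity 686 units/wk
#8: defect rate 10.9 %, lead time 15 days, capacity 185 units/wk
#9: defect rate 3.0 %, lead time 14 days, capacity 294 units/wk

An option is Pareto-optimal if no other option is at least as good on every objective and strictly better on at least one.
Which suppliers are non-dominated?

#1: not dominated.
#2: not dominated.
#3: not dominated (best capacity).
#4: dominated by #6 (defect rate 8.1≤8.1, lead time 4≤13, capacity 570≥369).
#5: dominated by #3 (defect rate 3.5≤3.5, lead time 16≤26, capacity 886≥743).
#6: not dominated (best lead time).
#7: not dominated.
#8: dominated by #1 (defect rate 9.0≤10.9, lead time 14≤15, capacity 856≥185).
#9: not dominated (best defect rate).

#1, #2, #3, #6, #7, #9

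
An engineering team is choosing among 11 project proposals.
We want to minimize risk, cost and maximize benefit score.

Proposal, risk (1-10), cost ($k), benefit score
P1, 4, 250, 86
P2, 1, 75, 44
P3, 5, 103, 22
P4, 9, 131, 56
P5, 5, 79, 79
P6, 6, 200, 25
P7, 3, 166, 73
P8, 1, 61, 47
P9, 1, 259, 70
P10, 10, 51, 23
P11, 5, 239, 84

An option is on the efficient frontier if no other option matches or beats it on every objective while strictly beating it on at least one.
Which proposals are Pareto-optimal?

P1: not dominated (best benefit score).
P2: dominated by P8 (risk 1≤1, cost 61≤75, benefit score 47≥44).
P3: dominated by P2 (risk 1≤5, cost 75≤103, benefit score 44≥22).
P4: dominated by P5 (risk 5≤9, cost 79≤131, benefit score 79≥56).
P5: not dominated.
P6: dominated by P2 (risk 1≤6, cost 75≤200, benefit score 44≥25).
P7: not dominated.
P8: not dominated.
P9: not dominated.
P10: not dominated (best cost).
P11: not dominated.

P1, P5, P7, P8, P9, P10, P11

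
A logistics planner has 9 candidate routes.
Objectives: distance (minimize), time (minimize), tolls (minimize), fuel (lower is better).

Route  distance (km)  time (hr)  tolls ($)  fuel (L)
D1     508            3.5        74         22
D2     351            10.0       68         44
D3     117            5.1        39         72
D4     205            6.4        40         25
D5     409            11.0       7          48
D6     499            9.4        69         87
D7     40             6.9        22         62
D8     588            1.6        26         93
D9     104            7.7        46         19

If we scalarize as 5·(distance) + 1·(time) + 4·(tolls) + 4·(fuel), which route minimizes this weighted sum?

D7

D1: 5·508 + 1·3.5 + 4·74 + 4·22 = 2927.5
D2: 5·351 + 1·10.0 + 4·68 + 4·44 = 2213.0
D3: 5·117 + 1·5.1 + 4·39 + 4·72 = 1034.1
D4: 5·205 + 1·6.4 + 4·40 + 4·25 = 1291.4
D5: 5·409 + 1·11.0 + 4·7 + 4·48 = 2276.0
D6: 5·499 + 1·9.4 + 4·69 + 4·87 = 3128.4
D7: 5·40 + 1·6.9 + 4·22 + 4·62 = 542.9
D8: 5·588 + 1·1.6 + 4·26 + 4·93 = 3417.6
D9: 5·104 + 1·7.7 + 4·46 + 4·19 = 787.7
Lowest: D7 at 542.9.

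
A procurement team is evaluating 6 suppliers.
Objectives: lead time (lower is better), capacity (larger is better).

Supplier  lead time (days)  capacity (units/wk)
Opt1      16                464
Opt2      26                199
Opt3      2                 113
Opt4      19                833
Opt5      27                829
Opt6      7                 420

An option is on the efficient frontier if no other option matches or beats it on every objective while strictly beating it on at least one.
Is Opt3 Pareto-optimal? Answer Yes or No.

Opt1: worse on lead time (16 vs 2).
Opt2: worse on lead time (26 vs 2).
Opt4: worse on lead time (19 vs 2).
Opt5: worse on lead time (27 vs 2).
Opt6: worse on lead time (7 vs 2).
No option is at least as good as Opt3 on every objective and strictly better on one.

Yes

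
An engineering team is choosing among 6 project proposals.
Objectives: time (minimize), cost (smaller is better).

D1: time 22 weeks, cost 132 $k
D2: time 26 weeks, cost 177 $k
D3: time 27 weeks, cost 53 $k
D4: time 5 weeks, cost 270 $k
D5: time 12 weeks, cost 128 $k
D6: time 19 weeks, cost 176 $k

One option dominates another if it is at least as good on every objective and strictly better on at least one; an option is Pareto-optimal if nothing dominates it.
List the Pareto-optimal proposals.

D1: dominated by D5 (time 12≤22, cost 128≤132).
D2: dominated by D1 (time 22≤26, cost 132≤177).
D3: not dominated (best cost).
D4: not dominated (best time).
D5: not dominated.
D6: dominated by D5 (time 12≤19, cost 128≤176).

D3, D4, D5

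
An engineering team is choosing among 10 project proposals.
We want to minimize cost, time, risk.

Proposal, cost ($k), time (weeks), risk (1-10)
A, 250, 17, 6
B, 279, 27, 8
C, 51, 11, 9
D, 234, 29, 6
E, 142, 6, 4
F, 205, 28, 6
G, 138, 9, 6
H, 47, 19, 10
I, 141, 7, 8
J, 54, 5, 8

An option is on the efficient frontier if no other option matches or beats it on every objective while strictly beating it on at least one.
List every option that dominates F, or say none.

E, G

E: cost 142≤205, time 6≤28, risk 4≤6 — dominates F.
G: cost 138≤205, time 9≤28, risk 6≤6 — dominates F.
Others (A, B, C, D, H, I, J) are each worse than F on at least one objective.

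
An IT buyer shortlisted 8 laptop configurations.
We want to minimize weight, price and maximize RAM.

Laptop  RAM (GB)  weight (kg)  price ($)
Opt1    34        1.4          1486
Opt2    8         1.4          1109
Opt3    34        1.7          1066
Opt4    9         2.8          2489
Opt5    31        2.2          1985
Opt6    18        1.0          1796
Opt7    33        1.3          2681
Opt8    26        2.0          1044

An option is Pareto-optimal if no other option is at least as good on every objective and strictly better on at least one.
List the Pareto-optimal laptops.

Opt1: not dominated.
Opt2: not dominated.
Opt3: not dominated.
Opt4: dominated by Opt1 (RAM 34≥9, weight 1.4≤2.8, price 1486≤2489).
Opt5: dominated by Opt1 (RAM 34≥31, weight 1.4≤2.2, price 1486≤1985).
Opt6: not dominated (best weight).
Opt7: not dominated.
Opt8: not dominated (best price).

Opt1, Opt2, Opt3, Opt6, Opt7, Opt8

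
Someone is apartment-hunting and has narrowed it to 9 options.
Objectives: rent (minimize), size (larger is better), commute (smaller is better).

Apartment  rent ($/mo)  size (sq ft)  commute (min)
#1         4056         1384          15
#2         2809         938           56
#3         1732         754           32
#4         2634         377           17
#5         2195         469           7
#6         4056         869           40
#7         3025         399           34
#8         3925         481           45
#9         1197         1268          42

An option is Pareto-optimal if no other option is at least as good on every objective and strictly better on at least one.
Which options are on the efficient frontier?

#1, #3, #5, #9

#1: not dominated (best size).
#2: dominated by #9 (rent 1197≤2809, size 1268≥938, commute 42≤56).
#3: not dominated.
#4: dominated by #5 (rent 2195≤2634, size 469≥377, commute 7≤17).
#5: not dominated (best commute).
#6: dominated by #1 (rent 4056≤4056, size 1384≥869, commute 15≤40).
#7: dominated by #3 (rent 1732≤3025, size 754≥399, commute 32≤34).
#8: dominated by #3 (rent 1732≤3925, size 754≥481, commute 32≤45).
#9: not dominated (best rent).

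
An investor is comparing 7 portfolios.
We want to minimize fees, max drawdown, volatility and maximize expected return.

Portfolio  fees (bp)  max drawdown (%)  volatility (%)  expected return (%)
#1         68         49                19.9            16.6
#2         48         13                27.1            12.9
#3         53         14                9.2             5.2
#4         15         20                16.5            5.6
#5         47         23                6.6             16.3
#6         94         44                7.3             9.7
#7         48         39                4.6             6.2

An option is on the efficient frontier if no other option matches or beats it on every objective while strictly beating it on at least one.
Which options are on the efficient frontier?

#1, #2, #3, #4, #5, #7

#1: not dominated (best expected return).
#2: not dominated (best max drawdown).
#3: not dominated.
#4: not dominated (best fees).
#5: not dominated.
#6: dominated by #5 (fees 47≤94, max drawdown 23≤44, volatility 6.6≤7.3, expected return 16.3≥9.7).
#7: not dominated (best volatility).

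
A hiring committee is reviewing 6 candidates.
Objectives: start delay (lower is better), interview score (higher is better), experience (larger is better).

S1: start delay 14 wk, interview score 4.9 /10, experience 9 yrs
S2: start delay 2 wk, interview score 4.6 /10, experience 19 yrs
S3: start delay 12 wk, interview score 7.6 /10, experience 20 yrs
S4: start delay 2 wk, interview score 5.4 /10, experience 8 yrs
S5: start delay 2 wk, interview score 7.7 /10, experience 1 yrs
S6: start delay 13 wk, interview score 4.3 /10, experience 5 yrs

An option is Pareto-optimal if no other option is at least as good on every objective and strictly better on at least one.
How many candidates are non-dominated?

S1: dominated by S3 (start delay 12≤14, interview score 7.6≥4.9, experience 20≥9).
S2: not dominated.
S3: not dominated (best experience).
S4: not dominated.
S5: not dominated (best interview score).
S6: dominated by S2 (start delay 2≤13, interview score 4.6≥4.3, experience 19≥5).
Pareto-optimal: S2, S3, S4, S5 → 4.

4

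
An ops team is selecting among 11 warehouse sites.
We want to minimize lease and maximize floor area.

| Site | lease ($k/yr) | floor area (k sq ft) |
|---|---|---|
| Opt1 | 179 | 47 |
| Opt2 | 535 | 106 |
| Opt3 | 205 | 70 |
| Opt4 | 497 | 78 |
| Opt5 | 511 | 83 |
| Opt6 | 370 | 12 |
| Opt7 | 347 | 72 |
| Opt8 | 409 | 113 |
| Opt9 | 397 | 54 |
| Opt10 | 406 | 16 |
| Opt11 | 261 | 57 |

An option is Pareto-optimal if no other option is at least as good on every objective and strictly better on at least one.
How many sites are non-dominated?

4

Opt1: not dominated (best lease).
Opt2: dominated by Opt8 (lease 409≤535, floor area 113≥106).
Opt3: not dominated.
Opt4: dominated by Opt8 (lease 409≤497, floor area 113≥78).
Opt5: dominated by Opt8 (lease 409≤511, floor area 113≥83).
Opt6: dominated by Opt1 (lease 179≤370, floor area 47≥12).
Opt7: not dominated.
Opt8: not dominated (best floor area).
Opt9: dominated by Opt3 (lease 205≤397, floor area 70≥54).
Opt10: dominated by Opt1 (lease 179≤406, floor area 47≥16).
Opt11: dominated by Opt3 (lease 205≤261, floor area 70≥57).
Pareto-optimal: Opt1, Opt3, Opt7, Opt8 → 4.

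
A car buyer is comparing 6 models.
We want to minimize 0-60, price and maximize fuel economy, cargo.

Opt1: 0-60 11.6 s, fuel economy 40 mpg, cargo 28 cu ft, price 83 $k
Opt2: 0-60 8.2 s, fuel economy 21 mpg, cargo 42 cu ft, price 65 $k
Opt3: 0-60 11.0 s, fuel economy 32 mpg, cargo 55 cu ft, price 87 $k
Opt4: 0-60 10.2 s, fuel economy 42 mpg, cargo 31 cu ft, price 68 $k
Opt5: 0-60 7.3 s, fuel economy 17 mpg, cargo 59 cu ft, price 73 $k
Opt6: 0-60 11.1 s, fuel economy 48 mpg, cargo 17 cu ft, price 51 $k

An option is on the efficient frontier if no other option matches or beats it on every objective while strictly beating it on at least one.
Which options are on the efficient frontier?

Opt2, Opt3, Opt4, Opt5, Opt6

Opt1: dominated by Opt4 (0-60 10.2≤11.6, fuel economy 42≥40, cargo 31≥28, price 68≤83).
Opt2: not dominated.
Opt3: not dominated.
Opt4: not dominated.
Opt5: not dominated (best 0-60).
Opt6: not dominated (best fuel economy).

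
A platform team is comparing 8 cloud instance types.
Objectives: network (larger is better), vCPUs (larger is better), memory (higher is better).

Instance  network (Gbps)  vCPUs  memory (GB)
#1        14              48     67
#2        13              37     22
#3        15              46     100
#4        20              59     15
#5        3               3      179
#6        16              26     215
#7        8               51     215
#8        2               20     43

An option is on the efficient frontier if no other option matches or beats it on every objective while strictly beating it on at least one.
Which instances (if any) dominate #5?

#6: network 16≥3, vCPUs 26≥3, memory 215≥179 — dominates #5.
#7: network 8≥3, vCPUs 51≥3, memory 215≥179 — dominates #5.
Others (#1, #2, #3, #4, #8) are each worse than #5 on at least one objective.

#6, #7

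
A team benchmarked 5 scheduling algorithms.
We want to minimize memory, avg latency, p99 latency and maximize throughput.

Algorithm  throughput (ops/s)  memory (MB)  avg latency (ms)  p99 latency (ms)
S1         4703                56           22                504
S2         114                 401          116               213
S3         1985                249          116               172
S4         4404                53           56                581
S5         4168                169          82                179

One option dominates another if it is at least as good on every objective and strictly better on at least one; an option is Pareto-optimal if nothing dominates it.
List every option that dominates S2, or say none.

S3, S5

S3: throughput 1985≥114, memory 249≤401, avg latency 116≤116, p99 latency 172≤213 — dominates S2.
S5: throughput 4168≥114, memory 169≤401, avg latency 82≤116, p99 latency 179≤213 — dominates S2.
Others (S1, S4) are each worse than S2 on at least one objective.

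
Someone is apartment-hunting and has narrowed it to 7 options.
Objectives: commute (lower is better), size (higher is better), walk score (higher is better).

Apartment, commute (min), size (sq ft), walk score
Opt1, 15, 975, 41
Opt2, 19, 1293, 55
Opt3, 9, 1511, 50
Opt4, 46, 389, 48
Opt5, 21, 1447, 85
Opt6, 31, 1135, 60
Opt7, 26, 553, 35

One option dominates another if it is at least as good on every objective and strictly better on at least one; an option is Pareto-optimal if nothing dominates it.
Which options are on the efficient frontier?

Opt2, Opt3, Opt5

Opt1: dominated by Opt3 (commute 9≤15, size 1511≥975, walk score 50≥41).
Opt2: not dominated.
Opt3: not dominated (best commute).
Opt4: dominated by Opt2 (commute 19≤46, size 1293≥389, walk score 55≥48).
Opt5: not dominated (best walk score).
Opt6: dominated by Opt5 (commute 21≤31, size 1447≥1135, walk score 85≥60).
Opt7: dominated by Opt1 (commute 15≤26, size 975≥553, walk score 41≥35).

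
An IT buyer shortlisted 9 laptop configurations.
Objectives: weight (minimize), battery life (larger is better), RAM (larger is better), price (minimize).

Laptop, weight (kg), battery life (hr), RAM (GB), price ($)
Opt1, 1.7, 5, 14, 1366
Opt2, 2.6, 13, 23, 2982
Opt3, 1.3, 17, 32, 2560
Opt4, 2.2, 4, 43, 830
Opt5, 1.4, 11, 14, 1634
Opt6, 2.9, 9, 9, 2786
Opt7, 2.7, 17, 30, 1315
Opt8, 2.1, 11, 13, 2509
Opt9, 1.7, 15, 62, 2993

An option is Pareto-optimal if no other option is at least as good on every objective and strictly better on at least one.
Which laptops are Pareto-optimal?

Opt1, Opt3, Opt4, Opt5, Opt7, Opt9

Opt1: not dominated.
Opt2: dominated by Opt3 (weight 1.3≤2.6, battery life 17≥13, RAM 32≥23, price 2560≤2982).
Opt3: not dominated (best weight).
Opt4: not dominated (best price).
Opt5: not dominated.
Opt6: dominated by Opt3 (weight 1.3≤2.9, battery life 17≥9, RAM 32≥9, price 2560≤2786).
Opt7: not dominated.
Opt8: dominated by Opt5 (weight 1.4≤2.1, battery life 11≥11, RAM 14≥13, price 1634≤2509).
Opt9: not dominated (best RAM).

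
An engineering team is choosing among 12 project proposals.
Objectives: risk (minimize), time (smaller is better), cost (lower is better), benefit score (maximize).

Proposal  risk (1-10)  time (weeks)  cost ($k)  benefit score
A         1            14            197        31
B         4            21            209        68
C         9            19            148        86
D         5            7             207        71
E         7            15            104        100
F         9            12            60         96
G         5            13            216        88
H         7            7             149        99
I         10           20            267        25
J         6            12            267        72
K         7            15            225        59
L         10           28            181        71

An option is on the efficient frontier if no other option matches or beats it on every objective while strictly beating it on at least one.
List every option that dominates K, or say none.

D: risk 5≤7, time 7≤15, cost 207≤225, benefit score 71≥59 — dominates K.
E: risk 7≤7, time 15≤15, cost 104≤225, benefit score 100≥59 — dominates K.
G: risk 5≤7, time 13≤15, cost 216≤225, benefit score 88≥59 — dominates K.
H: risk 7≤7, time 7≤15, cost 149≤225, benefit score 99≥59 — dominates K.
Others (A, B, C, F, I, J, L) are each worse than K on at least one objective.

D, E, G, H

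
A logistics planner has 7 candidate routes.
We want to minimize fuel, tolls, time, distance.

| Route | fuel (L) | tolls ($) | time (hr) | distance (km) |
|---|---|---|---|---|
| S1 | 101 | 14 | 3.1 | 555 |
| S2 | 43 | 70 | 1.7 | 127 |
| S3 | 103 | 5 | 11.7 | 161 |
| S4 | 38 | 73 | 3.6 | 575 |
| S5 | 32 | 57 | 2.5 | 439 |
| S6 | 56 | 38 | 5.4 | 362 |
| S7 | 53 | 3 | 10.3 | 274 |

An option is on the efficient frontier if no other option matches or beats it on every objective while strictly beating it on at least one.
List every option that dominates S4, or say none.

S5: fuel 32≤38, tolls 57≤73, time 2.5≤3.6, distance 439≤575 — dominates S4.
Others (S1, S2, S3, S6, S7) are each worse than S4 on at least one objective.

S5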